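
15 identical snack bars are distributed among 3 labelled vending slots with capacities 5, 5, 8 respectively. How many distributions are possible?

By stars and bars, unrestricted non-negative solutions to x_1+…+x_3 = 15 number C(15+2,2) = 136.
Subtract solutions that violate a single cap (substitute x_i' = x_i − (cap_i+1)): x_1 ≥ 6 gives C(11,2) = 55; x_2 ≥ 6 gives C(11,2) = 55; x_3 ≥ 9 gives C(8,2) = 28. Together 138.
Add back pairs where two caps are both exceeded: 10 + 1 + 1 = 12.
By inclusion–exclusion the count is 136 − 138 + 12 = 10.

10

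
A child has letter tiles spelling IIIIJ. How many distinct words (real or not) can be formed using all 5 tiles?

Letter multiplicities in IIIIJ: I×4, J×1.
Dividing 5! = 120 by 4! = 24 for the repeated letters gives 5.

5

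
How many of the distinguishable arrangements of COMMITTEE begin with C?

5040

With the first slot taken by C, it remains to arrange the other 8 letters (OMMITTEE).
Those 8 letters have E appearing twice, M appearing twice, and T appearing twice, giving (8)!/(2!·2!·2!) = 5040.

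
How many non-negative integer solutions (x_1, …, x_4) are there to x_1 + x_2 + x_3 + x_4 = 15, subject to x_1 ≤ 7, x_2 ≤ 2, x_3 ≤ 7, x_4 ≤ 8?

Ignoring the caps, the number of non-negative solutions to x_1+…+x_4 = 15 is C(18,3) = 816.
Subtract solutions that violate a single cap (substitute x_i' = x_i − (cap_i+1)): x_1 ≥ 8 gives C(10,3) = 120; x_2 ≥ 3 gives C(15,3) = 455; x_3 ≥ 8 gives C(10,3) = 120; x_4 ≥ 9 gives C(9,3) = 84. Together 779.
Add back pairs where two caps are both exceeded: 35 + 0 + 0 + 35 + 20 + 0 = 90.
By inclusion–exclusion the count is 816 − 779 + 90 = 127.

127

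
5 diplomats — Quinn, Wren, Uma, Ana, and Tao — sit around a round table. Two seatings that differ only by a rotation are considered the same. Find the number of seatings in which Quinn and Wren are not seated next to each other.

Without the restriction there are (4)! = 24 seatings.
Seatings with Quinn beside Wren: treat them as a block with 2 internal orders, giving 2 × (3)! = 12.
Subtracting, 24 − 12 = 12.

12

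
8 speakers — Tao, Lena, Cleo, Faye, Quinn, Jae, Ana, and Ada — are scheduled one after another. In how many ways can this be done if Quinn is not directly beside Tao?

30240

There are 8! = 40320 arrangements in all. If Quinn and Tao are adjacent, merging them into one block gives 2·(7)! = 10080 arrangements.
So 40320 − 10080 = 30240 arrangements keep them apart.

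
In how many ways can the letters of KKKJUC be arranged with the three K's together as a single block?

Treat the 3 copies of K as a single block. The multiset to arrange is then {KKK, C, J, U}, 4 items in all.
All 4 items are distinct, so there are (4)! = 24 arrangements.

24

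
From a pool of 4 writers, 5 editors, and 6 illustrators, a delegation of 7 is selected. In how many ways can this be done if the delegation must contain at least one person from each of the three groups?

5949

With no constraint there are C(15,7) = 6435 possible selections.
Subtract selections that omit an entire group: no writers → C(11,7) = 330; no editors → C(10,7) = 120; no illustrators → C(9,7) = 36.
Add back selections omitting two groups (i.e. drawn from a single group): C(4,7) + C(5,7) + C(6,7) = 0.
By inclusion–exclusion: 6435 − 486 + 0 = 5949.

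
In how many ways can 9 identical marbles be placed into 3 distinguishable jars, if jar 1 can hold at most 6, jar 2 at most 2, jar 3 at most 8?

Without the upper bounds there are C(11,2) = 55 ways to split 9 among 3 jars.
Subtract solutions that violate a single cap (substitute x_i' = x_i − (cap_i+1)): x_1 ≥ 7 gives C(4,2) = 6; x_2 ≥ 3 gives C(8,2) = 28; x_3 ≥ 9 gives C(2,2) = 1. Together 35.
No two caps can be exceeded simultaneously, so the pair terms are all 0.
By inclusion–exclusion the count is 55 − 35 + 0 = 20.

20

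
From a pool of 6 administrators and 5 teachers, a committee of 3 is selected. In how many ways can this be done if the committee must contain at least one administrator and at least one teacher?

135

Total 3-person selections from all 11: C(11,3) = 165.
Selections missing a whole group: no administrators → C(5,3) = 10; no teachers → C(6,3) = 20.
Both groups omitted at once is impossible, so 165 − 30 = 135.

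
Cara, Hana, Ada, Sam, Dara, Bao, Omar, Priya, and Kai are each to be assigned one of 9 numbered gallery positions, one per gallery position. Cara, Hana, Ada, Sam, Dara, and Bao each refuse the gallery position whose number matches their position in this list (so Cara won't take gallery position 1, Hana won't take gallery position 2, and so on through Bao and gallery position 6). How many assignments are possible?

Let Aᵢ (for 1 ≤ i ≤ 6) be the placements that put person i in their forbidden gallery position. Any j of these fix j positions, leaving (9−j)! ways to fill the rest, and there are C(6,j) ways to pick which j.
By inclusion–exclusion, the number of valid placements is Σ_{j=0}^{6} (−1)^j C(6,j)·(9−j)!.
Computing: 362880 − 241920 + 75600 − 14400 + 1800 − 144 + 6 = 183822.

183822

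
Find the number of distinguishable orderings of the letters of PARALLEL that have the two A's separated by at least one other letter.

2520

Total arrangements of PARALLEL: 8!/(3!·2!) = 3360.
Arrangements with the A's together: treat AA as one letter, giving (7)!/(3!) = 840.
Hence 3360 − 840 = 2520.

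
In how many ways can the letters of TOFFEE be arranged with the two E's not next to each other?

There are 6!/(2!·2!) = 180 arrangements of TOFFEE in total.
Arrangements with the E's together: treat EE as one letter, giving (5)!/(2!) = 60.
Hence 180 − 60 = 120.

120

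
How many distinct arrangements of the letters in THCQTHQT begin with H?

420

With the first slot taken by H, it remains to arrange the other 7 letters (TCQTHQT).
Those 7 letters have Q appearing twice and T appearing 3 times, giving (7)!/(3!·2!) = 420.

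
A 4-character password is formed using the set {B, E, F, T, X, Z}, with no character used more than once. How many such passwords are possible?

360

With no repetition, fill the 4 characters in order: 6 choices, then 5, down to 3.
That product is 6 × 5 × 4 × 3 = 360.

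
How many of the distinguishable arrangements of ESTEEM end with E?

Fix E in the last position and arrange the remaining 5 letters.
Those 5 letters have E appearing twice, giving (5)!/(2!) = 60.

60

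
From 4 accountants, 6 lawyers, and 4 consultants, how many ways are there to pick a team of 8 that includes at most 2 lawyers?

469

Split by how many lawyers are chosen (0 through 2).
Sum: C(6,0)·C(8,8) + C(6,1)·C(8,7) + C(6,2)·C(8,6) = 1 + 48 + 420 = 469.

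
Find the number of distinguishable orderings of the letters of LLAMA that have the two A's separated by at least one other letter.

18

There are 5!/(2!·2!) = 30 arrangements of LLAMA in total.
If the two A's are adjacent, glue them into one block, leaving 4 items to arrange: (4)!/(2!) = 12 ways.
Subtracting, 30 − 12 = 18 arrangements keep the A's apart.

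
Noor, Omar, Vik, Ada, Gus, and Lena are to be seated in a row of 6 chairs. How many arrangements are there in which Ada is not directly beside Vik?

Of the 6! = 720 arrangements, those with Ada and Vik adjacent number 2 × 5! = 240 (treat the pair as a block with 2 internal orders).
Complementary counting: 720 − 240 = 480.

480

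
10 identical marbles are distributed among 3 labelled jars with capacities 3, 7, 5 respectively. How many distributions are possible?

18

Ignoring the caps, the number of non-negative solutions to x_1+…+x_3 = 10 is C(12,2) = 66.
Subtract solutions that violate a single cap (substitute x_i' = x_i − (cap_i+1)): x_1 ≥ 4 gives C(8,2) = 28; x_2 ≥ 8 gives C(4,2) = 6; x_3 ≥ 6 gives C(6,2) = 15. Together 49.
Add back pairs where two caps are both exceeded: 0 + 1 + 0 = 1.
By inclusion–exclusion the count is 66 − 49 + 1 = 18.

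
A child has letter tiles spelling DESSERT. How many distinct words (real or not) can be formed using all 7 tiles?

1260

Letter multiplicities in DESSERT: D×1, E×2, R×1, S×2, T×1.
The number of distinct arrangements is 7!/(2!·2!) = 5040/4 = 1260.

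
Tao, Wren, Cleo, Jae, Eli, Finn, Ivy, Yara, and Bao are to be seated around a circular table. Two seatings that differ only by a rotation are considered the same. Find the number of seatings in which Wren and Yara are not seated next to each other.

30240

All circular seatings of 9 people number (8)! = 40320.
Those with Wren next to Yara: fuse the pair into one unit and seat 8 units around a circle — 2·(7)! = 10080.
Subtracting, 40320 − 10080 = 30240.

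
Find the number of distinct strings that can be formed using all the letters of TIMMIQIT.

1680

TIMMIQIT has 8 letters with I appearing 3 times, M appearing twice, and T appearing twice.
Dividing 8! = 40320 by 3!·2!·2! = 24 for the repeated letters gives 1680.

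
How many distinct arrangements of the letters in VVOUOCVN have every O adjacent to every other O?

Treat the 2 copies of O as a single block. The multiset to arrange is then {OO, C, N, U, V, V, V}, 7 items in all.
That gives (7)!/(3!) = 840 arrangements.

840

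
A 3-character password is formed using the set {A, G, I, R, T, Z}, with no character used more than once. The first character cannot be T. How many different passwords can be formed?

The first character has 6−1 = 5 choices (anything except T).
The remaining 2 characters are filled from the other 5 symbols without repetition: 5 × 4 = 20.
Total: 5 × 20 = 100.

100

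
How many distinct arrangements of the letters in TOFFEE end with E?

With the last slot taken by E, it remains to arrange the other 5 letters (TOFFE).
Those 5 letters have F appearing twice, giving (5)!/(2!) = 60.

60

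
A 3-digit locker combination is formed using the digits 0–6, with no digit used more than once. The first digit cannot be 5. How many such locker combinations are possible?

The first digit has 7−1 = 6 choices (anything except 5).
The remaining 2 digits are filled from the other 6 symbols without repetition: 6 × 5 = 30.
Total: 6 × 30 = 180.

180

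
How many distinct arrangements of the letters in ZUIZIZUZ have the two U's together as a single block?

Treat the 2 copies of U as a single block. The multiset to arrange is then {UU, I, I, Z, Z, Z, Z}, 7 items in all.
That gives (7)!/(4!·2!) = 105 arrangements.

105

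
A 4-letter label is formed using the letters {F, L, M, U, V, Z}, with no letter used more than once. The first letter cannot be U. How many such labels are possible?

300

The first letter has 6−1 = 5 choices (anything except U).
The remaining 3 letters are filled from the other 5 symbols without repetition: 5 × 4 × 3 = 60.
Total: 5 × 60 = 300.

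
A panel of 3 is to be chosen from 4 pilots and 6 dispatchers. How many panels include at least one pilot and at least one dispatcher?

96

Unrestricted: C(10,3) = 120 ways to pick any 3 of the 10.
Subtract selections that omit an entire group: no pilots → C(6,3) = 20; no dispatchers → C(4,3) = 4.
Both groups omitted at once is impossible, so 120 − 24 = 96.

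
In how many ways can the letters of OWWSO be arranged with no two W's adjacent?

There are 5!/(2!·2!) = 30 arrangements of OWWSO in total.
Arrangements with the W's together: treat WW as one letter, giving (4)!/(2!) = 12.
Subtracting, 30 − 12 = 18 arrangements keep the W's apart.

18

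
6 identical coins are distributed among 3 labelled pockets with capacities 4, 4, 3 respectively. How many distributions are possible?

16

By stars and bars, unrestricted non-negative solutions to x_1+…+x_3 = 6 number C(6+2,2) = 28.
Subtract solutions that violate a single cap (substitute x_i' = x_i − (cap_i+1)): x_1 ≥ 5 gives C(3,2) = 3; x_2 ≥ 5 gives C(3,2) = 3; x_3 ≥ 4 gives C(4,2) = 6. Together 12.
No two caps can be exceeded simultaneously, so the pair terms are all 0.
By inclusion–exclusion the count is 28 − 12 + 0 = 16.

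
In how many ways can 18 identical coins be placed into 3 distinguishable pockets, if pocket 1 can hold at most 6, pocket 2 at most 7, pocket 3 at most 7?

6

Without the upper bounds there are C(20,2) = 190 ways to split 18 among 3 pockets.
Subtract solutions that violate a single cap (substitute x_i' = x_i − (cap_i+1)): x_1 ≥ 7 gives C(13,2) = 78; x_2 ≥ 8 gives C(12,2) = 66; x_3 ≥ 8 gives C(12,2) = 66. Together 210.
Add back pairs where two caps are both exceeded: 10 + 10 + 6 = 26.
By inclusion–exclusion the count is 190 − 210 + 26 = 6.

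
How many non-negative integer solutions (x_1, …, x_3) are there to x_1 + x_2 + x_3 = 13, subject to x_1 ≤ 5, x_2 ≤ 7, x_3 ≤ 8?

33

By stars and bars, unrestricted non-negative solutions to x_1+…+x_3 = 13 number C(13+2,2) = 105.
Subtract solutions that violate a single cap (substitute x_i' = x_i − (cap_i+1)): x_1 ≥ 6 gives C(9,2) = 36; x_2 ≥ 8 gives C(7,2) = 21; x_3 ≥ 9 gives C(6,2) = 15. Together 72.
No two caps can be exceeded simultaneously, so the pair terms are all 0.
By inclusion–exclusion the count is 105 − 72 + 0 = 33.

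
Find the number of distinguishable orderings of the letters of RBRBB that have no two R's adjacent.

Total arrangements of RBRBB: 5!/(3!·2!) = 10.
If the two R's are adjacent, glue them into one block, leaving 4 items to arrange: (4)!/(3!) = 4 ways.
Subtracting, 10 − 4 = 6 arrangements keep the R's apart.

6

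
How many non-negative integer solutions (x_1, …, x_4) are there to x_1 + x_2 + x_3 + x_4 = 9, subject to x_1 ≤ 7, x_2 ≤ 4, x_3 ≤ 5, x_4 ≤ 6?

151

Ignoring the caps, the number of non-negative solutions to x_1+…+x_4 = 9 is C(12,3) = 220.
Subtract solutions that violate a single cap (substitute x_i' = x_i − (cap_i+1)): x_1 ≥ 8 gives C(4,3) = 4; x_2 ≥ 5 gives C(7,3) = 35; x_3 ≥ 6 gives C(6,3) = 20; x_4 ≥ 7 gives C(5,3) = 10. Together 69.
No two caps can be exceeded simultaneously, so the pair terms are all 0.
By inclusion–exclusion the count is 220 − 69 + 0 = 151.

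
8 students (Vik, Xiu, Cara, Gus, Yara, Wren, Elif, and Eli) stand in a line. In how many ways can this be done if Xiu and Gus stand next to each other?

Glue Xiu and Gus into one block (2 internal orders), leaving 7 units to arrange in a row.
That gives 2 × 7! = 2 × 5040 = 10080.

10080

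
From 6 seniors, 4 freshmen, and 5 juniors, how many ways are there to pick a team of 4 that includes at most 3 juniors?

1360

Split by how many juniors are chosen (0 through 3).
Sum: C(5,0)·C(10,4) + C(5,1)·C(10,3) + C(5,2)·C(10,2) + C(5,3)·C(10,1) = 210 + 600 + 450 + 100 = 1360.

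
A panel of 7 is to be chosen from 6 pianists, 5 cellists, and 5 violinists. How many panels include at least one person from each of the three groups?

10660

With no constraint there are C(16,7) = 11440 possible selections.
Subtract selections that omit an entire group: no pianists → C(10,7) = 120; no cellists → C(11,7) = 330; no violinists → C(11,7) = 330.
Add back selections omitting two groups (i.e. drawn from a single group): C(6,7) + C(5,7) + C(5,7) = 0.
By inclusion–exclusion: 11440 − 780 + 0 = 10660.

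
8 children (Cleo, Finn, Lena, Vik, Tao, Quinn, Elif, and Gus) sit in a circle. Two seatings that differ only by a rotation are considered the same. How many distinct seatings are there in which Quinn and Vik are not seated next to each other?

All circular seatings of 8 people number (7)! = 5040.
Seatings with Quinn beside Vik: treat them as a block with 2 internal orders, giving 2 × (6)! = 1440.
Subtracting, 5040 − 1440 = 3600.

3600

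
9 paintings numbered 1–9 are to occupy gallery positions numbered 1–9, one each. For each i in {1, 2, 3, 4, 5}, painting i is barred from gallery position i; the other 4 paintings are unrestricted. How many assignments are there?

205056

Let Aᵢ (for 1 ≤ i ≤ 5) be the placements that put painting i in its forbidden gallery position. Any j of these fix j positions, leaving (9−j)! ways to fill the rest, and there are C(5,j) ways to pick which j.
By inclusion–exclusion, the number of valid placements is Σ_{j=0}^{5} (−1)^j C(5,j)·(9−j)!.
Computing: 362880 − 201600 + 50400 − 7200 + 600 − 24 = 205056.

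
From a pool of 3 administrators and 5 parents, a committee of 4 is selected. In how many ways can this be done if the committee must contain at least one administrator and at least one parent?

With no constraint there are C(8,4) = 70 possible selections.
Selections missing a whole group: no administrators → C(5,4) = 5; no parents → C(3,4) = 0.
Both groups omitted at once is impossible, so 70 − 5 = 65.

65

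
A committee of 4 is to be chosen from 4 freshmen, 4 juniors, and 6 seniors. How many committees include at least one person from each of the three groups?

528

Total 4-person selections from all 14: C(14,4) = 1001.
Subtract selections that omit an entire group: no freshmen → C(10,4) = 210; no juniors → C(10,4) = 210; no seniors → C(8,4) = 70.
Add back selections omitting two groups (i.e. drawn from a single group): C(4,4) + C(4,4) + C(6,4) = 17.
By inclusion–exclusion: 1001 − 490 + 17 = 528.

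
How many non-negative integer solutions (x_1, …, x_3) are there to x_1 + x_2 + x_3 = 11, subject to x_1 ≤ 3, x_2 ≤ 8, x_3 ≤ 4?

By stars and bars, unrestricted non-negative solutions to x_1+…+x_3 = 11 number C(11+2,2) = 78.
Subtract solutions that violate a single cap (substitute x_i' = x_i − (cap_i+1)): x_1 ≥ 4 gives C(9,2) = 36; x_2 ≥ 9 gives C(4,2) = 6; x_3 ≥ 5 gives C(8,2) = 28. Together 70.
Add back pairs where two caps are both exceeded: 0 + 6 + 0 = 6.
By inclusion–exclusion the count is 78 − 70 + 6 = 14.

14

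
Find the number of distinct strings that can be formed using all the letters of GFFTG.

The 5 letters of GFFTG have repeats: F appearing twice and G appearing twice.
The number of distinct arrangements is 5!/(2!·2!) = 120/4 = 30.

30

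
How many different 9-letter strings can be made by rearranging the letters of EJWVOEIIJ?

45360

EJWVOEIIJ has 9 letters with E appearing twice, I appearing twice, and J appearing twice.
The number of distinct arrangements is 9!/(2!·2!·2!) = 362880/8 = 45360.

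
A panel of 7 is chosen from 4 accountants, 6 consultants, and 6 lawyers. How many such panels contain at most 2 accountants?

Split by how many accountants are chosen (0 through 2).
Sum: C(4,0)·C(12,7) + C(4,1)·C(12,6) + C(4,2)·C(12,5) = 792 + 3696 + 4752 = 9240.

9240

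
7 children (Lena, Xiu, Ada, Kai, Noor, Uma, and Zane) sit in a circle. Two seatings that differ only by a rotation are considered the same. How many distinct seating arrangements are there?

720

Seat Lena anywhere (absorbing the rotational symmetry), then permute the other 6: (6)! = 720.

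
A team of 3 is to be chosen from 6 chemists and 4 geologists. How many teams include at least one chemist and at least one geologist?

96

With no constraint there are C(10,3) = 120 possible selections.
Selections missing a whole group: no chemists → C(4,3) = 4; no geologists → C(6,3) = 20.
Both groups omitted at once is impossible, so 120 − 24 = 96.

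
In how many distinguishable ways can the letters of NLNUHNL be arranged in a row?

420

Letter multiplicities in NLNUHNL: H×1, L×2, N×3, U×1.
The number of distinct arrangements is 7!/(3!·2!) = 5040/12 = 420.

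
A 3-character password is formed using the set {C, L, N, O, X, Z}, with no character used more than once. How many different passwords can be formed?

120

With no repetition, fill the 3 characters in order: 6 choices, then 5, down to 4.
6 × 5 × 4 = 120.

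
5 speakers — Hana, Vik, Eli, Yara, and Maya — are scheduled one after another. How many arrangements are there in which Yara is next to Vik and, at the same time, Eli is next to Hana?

24

Treat {Yara,Vik} as one block (2 orders) and {Eli,Hana} as another (2 orders).
That leaves 3 units to arrange: 2 × 2 × 3! = 4 × 6 = 24.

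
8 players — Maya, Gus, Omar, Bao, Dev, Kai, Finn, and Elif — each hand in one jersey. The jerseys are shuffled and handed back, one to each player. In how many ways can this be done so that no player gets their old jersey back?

14833

Let Aᵢ be the assignments in which player i gets their old jersey. We want the size of the complement of A₁∪…∪A_8.
By inclusion–exclusion this is Σ_{j=0}^{8} (−1)^j C(8,j)·(8−j)!.
Computing: 40320 − 40320 + 20160 − 6720 + 1680 − 336 + 56 − 8 + 1 = 14833.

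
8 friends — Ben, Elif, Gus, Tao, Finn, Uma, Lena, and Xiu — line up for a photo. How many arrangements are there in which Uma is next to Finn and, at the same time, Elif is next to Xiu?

Treat {Uma,Finn} as one block (2 orders) and {Elif,Xiu} as another (2 orders).
That leaves 6 units to arrange: 2 × 2 × 6! = 4 × 720 = 2880.

2880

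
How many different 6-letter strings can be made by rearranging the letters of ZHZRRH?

Letter multiplicities in ZHZRRH: H×2, R×2, Z×2.
The number of distinct arrangements is 6!/(2!·2!·2!) = 720/8 = 90.

90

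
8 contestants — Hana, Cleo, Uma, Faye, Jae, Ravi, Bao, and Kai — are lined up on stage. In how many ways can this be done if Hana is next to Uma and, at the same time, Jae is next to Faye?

2880

Treat {Hana,Uma} as one block (2 orders) and {Jae,Faye} as another (2 orders).
That leaves 6 units to arrange: 2 × 2 × 6! = 4 × 720 = 2880.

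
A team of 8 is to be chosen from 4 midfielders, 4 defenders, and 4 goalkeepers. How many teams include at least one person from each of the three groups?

492

Total 8-person selections from all 12: C(12,8) = 495.
Subtract selections that omit an entire group: no midfielders → C(8,8) = 1; no defenders → C(8,8) = 1; no goalkeepers → C(8,8) = 1.
Add back selections omitting two groups (i.e. drawn from a single group): C(4,8) + C(4,8) + C(4,8) = 0.
By inclusion–exclusion: 495 − 3 + 0 = 492.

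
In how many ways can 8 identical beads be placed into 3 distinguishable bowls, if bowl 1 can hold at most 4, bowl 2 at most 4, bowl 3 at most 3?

Without the upper bounds there are C(10,2) = 45 ways to split 8 among 3 bowls.
Subtract solutions that violate a single cap (substitute x_i' = x_i − (cap_i+1)): x_1 ≥ 5 gives C(5,2) = 10; x_2 ≥ 5 gives C(5,2) = 10; x_3 ≥ 4 gives C(6,2) = 15. Together 35.
No two caps can be exceeded simultaneously, so the pair terms are all 0.
By inclusion–exclusion the count is 45 − 35 + 0 = 10.

10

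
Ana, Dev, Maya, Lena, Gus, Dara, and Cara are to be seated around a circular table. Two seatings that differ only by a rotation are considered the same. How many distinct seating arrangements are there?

Around a circle, 7 distinct people have 7!/7 = (6)! = 720 rotationally distinct seatings.

720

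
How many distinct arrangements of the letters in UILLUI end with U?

With the last slot taken by U, it remains to arrange the other 5 letters (ILLUI).
Those 5 letters have I appearing twice and L appearing twice, giving (5)!/(2!·2!) = 30.

30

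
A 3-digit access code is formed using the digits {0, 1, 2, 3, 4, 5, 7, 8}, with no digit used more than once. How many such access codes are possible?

336

This is a permutation of 3 out of 8: P(8,3) = 8!/5!.
8 × 7 × 6 = 336.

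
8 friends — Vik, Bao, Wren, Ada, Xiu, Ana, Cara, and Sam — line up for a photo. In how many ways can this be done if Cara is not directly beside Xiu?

Of the 8! = 40320 arrangements, those with Cara and Xiu adjacent number 2 × 7! = 10080 (treat the pair as a block with 2 internal orders).
Complementary counting: 40320 − 10080 = 30240.

30240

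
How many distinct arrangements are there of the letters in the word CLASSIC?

Letter multiplicities in CLASSIC: A×1, C×2, I×1, L×1, S×2.
Dividing 7! = 5040 by 2!·2! = 4 for the repeated letters gives 1260.

1260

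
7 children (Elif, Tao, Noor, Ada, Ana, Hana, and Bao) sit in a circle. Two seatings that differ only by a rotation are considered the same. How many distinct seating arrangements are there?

Around a circle, 7 distinct people have 7!/7 = (6)! = 720 rotationally distinct seatings.

720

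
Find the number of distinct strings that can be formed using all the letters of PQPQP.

10

Letter multiplicities in PQPQP: P×3, Q×2.
Dividing 5! = 120 by 3!·2! = 12 for the repeated letters gives 10.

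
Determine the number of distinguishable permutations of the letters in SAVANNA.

The 7 letters of SAVANNA have repeats: A appearing 3 times and N appearing twice.
The number of distinct arrangements is 7!/(3!·2!) = 5040/12 = 420.

420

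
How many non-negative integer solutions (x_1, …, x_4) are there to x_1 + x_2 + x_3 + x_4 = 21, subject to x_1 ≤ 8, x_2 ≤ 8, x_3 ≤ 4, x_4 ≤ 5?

By stars and bars, unrestricted non-negative solutions to x_1+…+x_4 = 21 number C(21+3,3) = 2024.
Subtract solutions that violate a single cap (substitute x_i' = x_i − (cap_i+1)): x_1 ≥ 9 gives C(15,3) = 455; x_2 ≥ 9 gives C(15,3) = 455; x_3 ≥ 5 gives C(19,3) = 969; x_4 ≥ 6 gives C(18,3) = 816. Together 2695.
Add back pairs where two caps are both exceeded: 20 + 120 + 84 + 120 + 84 + 286 = 714.
Subtract triples: 0 + 0 + 4 + 4 = 8.
By inclusion–exclusion the count is 2024 − 2695 + 714 − 8 = 35.

35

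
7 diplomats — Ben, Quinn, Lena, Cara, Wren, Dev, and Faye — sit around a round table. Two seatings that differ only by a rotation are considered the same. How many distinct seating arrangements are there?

Around a circle, 7 distinct people have 7!/7 = (6)! = 720 rotationally distinct seatings.

720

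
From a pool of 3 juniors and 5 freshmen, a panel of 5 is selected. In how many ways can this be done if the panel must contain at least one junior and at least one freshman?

55

Unrestricted: C(8,5) = 56 ways to pick any 5 of the 8.
Subtract selections that omit an entire group: no juniors → C(5,5) = 1; no freshmen → C(3,5) = 0.
Both groups omitted at once is impossible, so 56 − 1 = 55.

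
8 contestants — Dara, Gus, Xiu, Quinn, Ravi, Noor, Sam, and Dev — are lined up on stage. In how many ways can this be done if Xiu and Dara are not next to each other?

30240

There are 8! = 40320 arrangements in all. If Xiu and Dara are adjacent, merging them into one block gives 2·(7)! = 10080 arrangements.
Complementary counting: 40320 − 10080 = 30240.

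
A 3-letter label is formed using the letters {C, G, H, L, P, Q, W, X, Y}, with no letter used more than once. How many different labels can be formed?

504

Choose and order 3 of the 9 symbols: the first letter has 9 options, the next 8, then 7.
That product is 9 × 8 × 7 = 504.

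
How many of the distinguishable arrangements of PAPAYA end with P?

Fix P in the last position and arrange the remaining 5 letters.
Those 5 letters have A appearing 3 times, giving (5)!/(3!) = 20.

20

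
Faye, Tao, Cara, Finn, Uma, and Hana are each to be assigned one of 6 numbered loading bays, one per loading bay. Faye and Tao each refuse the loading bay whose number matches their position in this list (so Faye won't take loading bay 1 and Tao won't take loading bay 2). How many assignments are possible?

504

Let Aᵢ (for i ∈ {1, 2}) be the placements that put person i in their forbidden loading bay. Any j of these fix j positions, leaving (6−j)! ways to fill the rest, and there are C(2,j) ways to pick which j.
By inclusion–exclusion, the number of valid placements is Σ_{j=0}^{2} (−1)^j C(2,j)·(6−j)!.
Computing: 720 − 240 + 24 = 504.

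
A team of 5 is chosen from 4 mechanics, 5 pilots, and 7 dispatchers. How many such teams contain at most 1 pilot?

2112

Split by how many pilots are chosen (0 through 1).
Sum: C(5,0)·C(11,5) + C(5,1)·C(11,4) = 462 + 1650 = 2112.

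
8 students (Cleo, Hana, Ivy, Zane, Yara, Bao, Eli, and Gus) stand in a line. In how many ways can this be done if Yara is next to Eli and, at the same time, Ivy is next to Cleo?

Treat {Yara,Eli} as one block (2 orders) and {Ivy,Cleo} as another (2 orders).
That leaves 6 units to arrange: 2 × 2 × 6! = 4 × 720 = 2880.

2880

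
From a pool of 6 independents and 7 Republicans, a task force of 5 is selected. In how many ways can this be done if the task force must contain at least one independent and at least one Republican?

With no constraint there are C(13,5) = 1287 possible selections.
Subtract selections that omit an entire group: no independents → C(7,5) = 21; no Republicans → C(6,5) = 6.
Both groups omitted at once is impossible, so 1287 − 27 = 1260.

1260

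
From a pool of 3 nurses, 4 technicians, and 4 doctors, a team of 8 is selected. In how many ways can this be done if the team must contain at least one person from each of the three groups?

164

Total 8-person selections from all 11: C(11,8) = 165.
Subtract selections that omit an entire group: no nurses → C(8,8) = 1; no technicians → C(7,8) = 0; no doctors → C(7,8) = 0.
Add back selections omitting two groups (i.e. drawn from a single group): C(3,8) + C(4,8) + C(4,8) = 0.
By inclusion–exclusion: 165 − 1 + 0 = 164.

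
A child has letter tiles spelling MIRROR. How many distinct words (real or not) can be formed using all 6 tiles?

120

Letter multiplicities in MIRROR: I×1, M×1, O×1, R×3.
Dividing 6! = 720 by 3! = 6 for the repeated letters gives 120.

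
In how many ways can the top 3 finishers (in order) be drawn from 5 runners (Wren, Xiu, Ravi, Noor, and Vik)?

There are 5 choices for 1st place, 4 for 2nd, and 3 for 3rd.
That gives 5 × 4 × 3 = 60.

60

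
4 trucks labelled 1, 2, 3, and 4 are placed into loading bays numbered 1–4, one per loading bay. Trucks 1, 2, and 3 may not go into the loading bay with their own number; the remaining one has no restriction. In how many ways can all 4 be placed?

11

Let Aᵢ (for i ∈ {1, 2, 3}) be the placements that put truck i in its forbidden loading bay. Any j of these fix j positions, leaving (4−j)! ways to fill the rest, and there are C(3,j) ways to pick which j.
By inclusion–exclusion, the number of valid placements is Σ_{j=0}^{3} (−1)^j C(3,j)·(4−j)!.
Computing: 24 − 18 + 6 − 1 = 11.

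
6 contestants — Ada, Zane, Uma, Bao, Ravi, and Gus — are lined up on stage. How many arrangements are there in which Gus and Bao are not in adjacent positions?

There are 6! = 720 arrangements in all. If Gus and Bao are adjacent, merging them into one block gives 2·(5)! = 240 arrangements.
So 720 − 240 = 480 arrangements keep them apart.

480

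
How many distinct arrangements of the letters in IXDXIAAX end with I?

420

Fix I in the last position and arrange the remaining 7 letters.
Those 7 letters have A appearing twice and X appearing 3 times, giving (7)!/(3!·2!) = 420.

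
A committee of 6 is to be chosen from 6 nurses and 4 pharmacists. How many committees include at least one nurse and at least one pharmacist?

With no constraint there are C(10,6) = 210 possible selections.
Subtract selections that omit an entire group: no nurses → C(4,6) = 0; no pharmacists → C(6,6) = 1.
Both groups omitted at once is impossible, so 210 − 1 = 209.

209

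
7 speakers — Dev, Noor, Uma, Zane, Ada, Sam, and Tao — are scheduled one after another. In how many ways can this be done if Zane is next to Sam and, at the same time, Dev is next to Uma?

480

Treat {Zane,Sam} as one block (2 orders) and {Dev,Uma} as another (2 orders).
That leaves 5 units to arrange: 2 × 2 × 5! = 4 × 120 = 480.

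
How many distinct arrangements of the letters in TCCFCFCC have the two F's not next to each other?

There are 8!/(5!·2!) = 168 arrangements of TCCFCFCC in total.
Arrangements with the F's together: treat FF as one letter, giving (7)!/(5!) = 42.
Hence 168 − 42 = 126.

126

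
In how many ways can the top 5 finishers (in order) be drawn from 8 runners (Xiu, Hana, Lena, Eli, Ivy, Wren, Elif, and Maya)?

This is an ordered selection of 5 from 8: P(8,5).
That gives 8 × 7 × 6 × 5 × 4 = 6720.

6720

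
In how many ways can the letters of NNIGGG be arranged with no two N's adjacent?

40

Total arrangements of NNIGGG: 6!/(3!·2!) = 60.
If the two N's are adjacent, glue them into one block, leaving 5 items to arrange: (5)!/(3!) = 20 ways.
Subtracting, 60 − 20 = 40 arrangements keep the N's apart.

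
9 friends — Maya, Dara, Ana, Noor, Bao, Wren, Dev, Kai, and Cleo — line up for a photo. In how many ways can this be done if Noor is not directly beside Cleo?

282240

Of the 9! = 362880 arrangements, those with Noor and Cleo adjacent number 2 × 8! = 80640 (treat the pair as a block with 2 internal orders).
Complementary counting: 362880 − 80640 = 282240.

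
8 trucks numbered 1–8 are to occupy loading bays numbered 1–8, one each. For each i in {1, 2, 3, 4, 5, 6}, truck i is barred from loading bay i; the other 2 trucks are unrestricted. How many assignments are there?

Let Aᵢ (for 1 ≤ i ≤ 6) be the placements that put truck i in its forbidden loading bay. Any j of these fix j positions, leaving (8−j)! ways to fill the rest, and there are C(6,j) ways to pick which j.
By inclusion–exclusion, the number of valid placements is Σ_{j=0}^{6} (−1)^j C(6,j)·(8−j)!.
Computing: 40320 − 30240 + 10800 − 2400 + 360 − 36 + 2 = 18806.

18806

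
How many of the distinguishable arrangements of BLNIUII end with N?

Fix N in the last position and arrange the remaining 6 letters.
Those 6 letters have I appearing 3 times, giving (6)!/(3!) = 120.

120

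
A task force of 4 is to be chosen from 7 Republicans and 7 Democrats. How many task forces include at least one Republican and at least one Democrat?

With no constraint there are C(14,4) = 1001 possible selections.
Subtract selections that omit an entire group: no Republicans → C(7,4) = 35; no Democrats → C(7,4) = 35.
Both groups omitted at once is impossible, so 1001 − 70 = 931.

931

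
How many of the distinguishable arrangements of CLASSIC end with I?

Fix I in the last position and arrange the remaining 6 letters.
Those 6 letters have C appearing twice and S appearing twice, giving (6)!/(2!·2!) = 180.

180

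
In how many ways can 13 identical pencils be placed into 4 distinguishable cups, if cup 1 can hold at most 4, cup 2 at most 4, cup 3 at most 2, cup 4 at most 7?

31

Ignoring the caps, the number of non-negative solutions to x_1+…+x_4 = 13 is C(16,3) = 560.
Subtract solutions that violate a single cap (substitute x_i' = x_i − (cap_i+1)): x_1 ≥ 5 gives C(11,3) = 165; x_2 ≥ 5 gives C(11,3) = 165; x_3 ≥ 3 gives C(13,3) = 286; x_4 ≥ 8 gives C(8,3) = 56. Together 672.
Add back pairs where two caps are both exceeded: 20 + 56 + 1 + 56 + 1 + 10 = 144.
Subtract triples: 1 + 0 + 0 + 0 = 1.
By inclusion–exclusion the count is 560 − 672 + 144 − 1 = 31.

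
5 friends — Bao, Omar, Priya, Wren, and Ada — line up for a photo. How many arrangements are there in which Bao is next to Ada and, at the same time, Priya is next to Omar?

Treat {Bao,Ada} as one block (2 orders) and {Priya,Omar} as another (2 orders).
That leaves 3 units to arrange: 2 × 2 × 3! = 4 × 6 = 24.

24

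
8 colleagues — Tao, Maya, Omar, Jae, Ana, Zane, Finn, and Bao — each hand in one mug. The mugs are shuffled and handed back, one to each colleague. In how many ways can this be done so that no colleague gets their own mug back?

Count assignments avoiding every fixed point. For any j of the 8 colleagues fixed to their own mug, the other 8−j can be arranged in (8−j)! ways.
By inclusion–exclusion this is Σ_{j=0}^{8} (−1)^j C(8,j)·(8−j)!.
Computing: 40320 − 40320 + 20160 − 6720 + 1680 − 336 + 56 − 8 + 1 = 14833.

14833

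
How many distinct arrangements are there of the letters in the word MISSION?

The 7 letters of MISSION have repeats: I appearing twice and S appearing twice.
Dividing 7! = 5040 by 2!·2! = 4 for the repeated letters gives 1260.

1260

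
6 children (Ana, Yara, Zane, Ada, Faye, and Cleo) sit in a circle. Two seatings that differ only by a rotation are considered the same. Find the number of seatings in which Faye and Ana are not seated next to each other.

72

Without the restriction there are (5)! = 120 seatings.
Those with Faye next to Ana: fuse the pair into one unit and seat 5 units around a circle — 2·(4)! = 48.
Subtracting, 120 − 48 = 72.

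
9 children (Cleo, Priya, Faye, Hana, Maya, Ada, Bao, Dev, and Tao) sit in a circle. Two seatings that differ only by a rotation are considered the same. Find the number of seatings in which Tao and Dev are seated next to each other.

10080

Treat {Tao, Dev} as one unit (2 internal orders) and seat the resulting 8 units around the table: (7)! circular arrangements.
So 2 × (7)! = 2 × 5040 = 10080.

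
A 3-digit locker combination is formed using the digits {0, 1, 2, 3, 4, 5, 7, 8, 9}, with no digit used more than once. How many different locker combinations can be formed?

504

Choose and order 3 of the 9 symbols: the first digit has 9 options, the next 8, then 7.
That product is 9 × 8 × 7 = 504.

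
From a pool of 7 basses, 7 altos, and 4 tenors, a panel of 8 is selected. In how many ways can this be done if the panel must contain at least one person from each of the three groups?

40425

Unrestricted: C(18,8) = 43758 ways to pick any 8 of the 18.
Subtract selections that omit an entire group: no basses → C(11,8) = 165; no altos → C(11,8) = 165; no tenors → C(14,8) = 3003.
Add back selections omitting two groups (i.e. drawn from a single group): C(7,8) + C(7,8) + C(4,8) = 0.
By inclusion–exclusion: 43758 − 3333 + 0 = 40425.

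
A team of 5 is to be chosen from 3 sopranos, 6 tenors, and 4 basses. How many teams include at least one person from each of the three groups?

Total 5-person selections from all 13: C(13,5) = 1287.
Subtract selections that omit an entire group: no sopranos → C(10,5) = 252; no tenors → C(7,5) = 21; no basses → C(9,5) = 126.
Add back selections omitting two groups (i.e. drawn from a single group): C(3,5) + C(6,5) + C(4,5) = 6.
By inclusion–exclusion: 1287 − 399 + 6 = 894.

894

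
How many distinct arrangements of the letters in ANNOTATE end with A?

1260

With the last slot taken by A, it remains to arrange the other 7 letters (NNOTATE).
Those 7 letters have N appearing twice and T appearing twice, giving (7)!/(2!·2!) = 1260.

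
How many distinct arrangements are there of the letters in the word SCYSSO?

120

The 6 letters of SCYSSO have repeats: S appearing 3 times.
So there are 6! / (3!) = 120 distinguishable arrangements.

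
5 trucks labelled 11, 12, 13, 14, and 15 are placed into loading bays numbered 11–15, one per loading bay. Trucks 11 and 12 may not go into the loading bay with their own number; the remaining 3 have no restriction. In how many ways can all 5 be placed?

Let Aᵢ (for i ∈ {11, 12}) be the placements that put truck i in its forbidden loading bay. Any j of these fix j positions, leaving (5−j)! ways to fill the rest, and there are C(2,j) ways to pick which j.
By inclusion–exclusion, the number of valid placements is Σ_{j=0}^{2} (−1)^j C(2,j)·(5−j)!.
Computing: 120 − 48 + 6 = 78.

78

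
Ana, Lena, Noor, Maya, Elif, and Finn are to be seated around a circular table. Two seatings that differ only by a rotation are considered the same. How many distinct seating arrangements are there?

120

Fix one person's seat to break rotational symmetry; the remaining 5 people can be arranged in (5)! = 120 ways.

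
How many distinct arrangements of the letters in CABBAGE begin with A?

With the first slot taken by A, it remains to arrange the other 6 letters (CBBAGE).
Those 6 letters have B appearing twice, giving (6)!/(2!) = 360.

360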